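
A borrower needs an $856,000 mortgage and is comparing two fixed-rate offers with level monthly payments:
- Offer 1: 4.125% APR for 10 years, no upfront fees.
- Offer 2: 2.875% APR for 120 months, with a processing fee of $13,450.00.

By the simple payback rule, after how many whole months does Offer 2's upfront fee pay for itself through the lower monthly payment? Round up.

27 months

Offer 1: monthly rate = 4.125%/12 = 0.0034375; payment = 856,000 × 0.0034375 / (1 − (1+0.0034375)^−120) = $8,717.53.
Offer 2: monthly rate = 2.875%/12 = 0.0023958; payment = 856,000 × 0.0023958 / (1 − (1+0.0023958)^−120) = $8,216.30.
Monthly savings = $8,717.53 − $8,216.30 = $501.23.
Break-even = $13,450.00 / $501.23 = 26.83 → 27 months.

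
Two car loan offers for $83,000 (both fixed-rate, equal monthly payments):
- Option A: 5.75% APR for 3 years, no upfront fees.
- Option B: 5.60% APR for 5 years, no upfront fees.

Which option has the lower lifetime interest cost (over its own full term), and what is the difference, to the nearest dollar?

Option A by $4,791

Option A: monthly rate = 5.75%/12 = 0.0047917; payment = 83,000 × 0.0047917 / (1 − (1+0.0047917)^−36) = $2,515.63.
Total interest on Option A = 36 × $2,515.63 − $83,000 = $7,562.68.
Option B: monthly rate = 5.6%/12 = 0.0046667; payment = 83,000 × 0.0046667 / (1 − (1+0.0046667)^−60) = $1,589.23.
Total interest on Option B = 60 × $1,589.23 − $83,000 = $12,353.80.
Option A is lower by $4,791.12.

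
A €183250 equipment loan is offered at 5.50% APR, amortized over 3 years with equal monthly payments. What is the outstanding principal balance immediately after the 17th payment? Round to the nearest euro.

€100,467

With monthly rate i = 5.5%/12 = 0.0045833, the balance after k of n payments is P · [(1+i)^n − (1+i)^k] / [(1+i)^n − 1].
(1+0.0045833)^36 = 1.17894860 and (1+0.0045833)^17 = 1.08084015, so the balance is 183,250 × (1.17894860 − 1.08084015) / (1.17894860 − 1) = €100,466.70.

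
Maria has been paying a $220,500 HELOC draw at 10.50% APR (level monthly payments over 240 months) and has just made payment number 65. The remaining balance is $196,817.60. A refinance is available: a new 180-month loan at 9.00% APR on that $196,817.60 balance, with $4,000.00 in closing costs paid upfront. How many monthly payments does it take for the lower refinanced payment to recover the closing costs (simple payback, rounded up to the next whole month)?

Current payment = 220,500 × 10.5%/12 / (1 − (1+0.0087500)^−240) = $2,201.43.
Refinanced payment = 196,817.60 × 0.0075000 / (1 − (1+0.0075000)^−180) = $1,996.26.
Monthly savings = $2,201.43 − $1,996.26 = $205.17.
Break-even = $4,000.00 / $205.17 = 19.50 → 20 months.

20 months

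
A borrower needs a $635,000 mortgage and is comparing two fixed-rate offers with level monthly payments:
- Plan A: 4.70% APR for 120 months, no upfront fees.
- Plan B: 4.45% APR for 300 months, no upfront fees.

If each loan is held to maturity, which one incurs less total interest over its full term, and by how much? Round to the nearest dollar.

Plan A by $256,370

Plan A: at 4.70% the monthly rate is 0.0039167, so the payment is 635,000 × 0.0039167 / (1 − 1.0039167^−120) = $6,642.43.
Total interest on Plan A = 120 × $6,642.43 − $635,000 = $162,091.60.
Plan B: at 4.45% the monthly rate is 0.0037083, so the payment is 635,000 × 0.0037083 / (1 − 1.0037083^−300) = $3,511.54.
Total interest on Plan B = 300 × $3,511.54 − $635,000 = $418,462.00.
Plan A is lower by $256,370.40.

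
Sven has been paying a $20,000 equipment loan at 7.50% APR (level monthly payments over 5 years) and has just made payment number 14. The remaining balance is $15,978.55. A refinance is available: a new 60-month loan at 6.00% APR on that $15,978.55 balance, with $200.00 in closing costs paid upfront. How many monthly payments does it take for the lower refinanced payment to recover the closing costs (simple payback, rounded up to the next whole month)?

3 months

Current payment = 20,000 × 7.5%/12 / (1 − (1+0.0062500)^−60) = $400.76.
Refinanced payment = 15,978.55 × 0.0050000 / (1 − (1+0.0050000)^−60) = $308.91.
Monthly savings = $400.76 − $308.91 = $91.85.
Break-even = $200.00 / $91.85 = 2.18 → 3 months.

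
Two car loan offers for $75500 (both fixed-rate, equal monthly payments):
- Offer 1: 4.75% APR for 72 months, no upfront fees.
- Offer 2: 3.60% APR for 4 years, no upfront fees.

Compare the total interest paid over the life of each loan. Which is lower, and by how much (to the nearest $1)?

Offer 1: monthly rate = 4.75%/12 = 0.0039583; payment = 75,500 × 0.0039583 / (1 − (1+0.0039583)^−72) = $1,207.19.
Total interest on Offer 1 = 72 × $1,207.19 − $75,500 = $11,417.68.
Offer 2: at 3.60% the monthly rate is 0.0030000, so the payment is 75,500 × 0.0030000 / (1 − 1.0030000^−48) = $1,691.24.
Total interest on Offer 2 = 48 × $1,691.24 − $75,500 = $5,679.52.
Offer 2 is lower by $5,738.16.

Offer 2 by $5,738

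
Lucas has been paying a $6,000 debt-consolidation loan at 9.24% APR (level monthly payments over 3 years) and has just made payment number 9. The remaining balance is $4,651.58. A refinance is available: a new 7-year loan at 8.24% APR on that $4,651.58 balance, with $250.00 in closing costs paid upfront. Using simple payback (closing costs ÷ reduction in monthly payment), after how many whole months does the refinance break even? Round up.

3 months

Current payment = 6,000 × 9.24%/12 / (1 − (1+0.0077000)^−36) = $191.47.
Refinanced payment = 4,651.58 × 0.0068667 / (1 − (1+0.0068667)^−84) = $73.06.
Monthly savings = $191.47 − $73.06 = $118.41.
Break-even = $250.00 / $118.41 = 2.11 → 3 months.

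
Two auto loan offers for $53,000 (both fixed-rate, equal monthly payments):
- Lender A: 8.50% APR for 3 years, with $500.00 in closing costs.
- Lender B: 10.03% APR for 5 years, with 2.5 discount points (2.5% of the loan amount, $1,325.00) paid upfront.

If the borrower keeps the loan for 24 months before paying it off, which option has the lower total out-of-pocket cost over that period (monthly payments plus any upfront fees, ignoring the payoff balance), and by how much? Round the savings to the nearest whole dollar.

Lender A: at 8.50% the monthly rate is 0.0070833, so the payment is 53,000 × 0.0070833 / (1 − 1.0070833^−36) = $1,673.08.
Lender B: monthly rate = 10.03%/12 = 0.0083583; payment = 53,000 × 0.0083583 / (1 − (1+0.0083583)^−60) = $1,126.88.
Over 24 months: Lender A costs 24 × $1,673.08 + $500.00 = $40,653.92; Lender B costs 24 × $1,126.88 + $1,325.00 = $28,370.12.
Lender B is cheaper by $40,653.92 − $28,370.12 = $12,283.80.

Lender B by $12,284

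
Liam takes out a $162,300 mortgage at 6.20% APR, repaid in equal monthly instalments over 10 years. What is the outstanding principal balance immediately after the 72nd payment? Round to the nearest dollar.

$77,118

With monthly rate i = 6.2%/12 = 0.0051667, the balance after k of n payments is P · [(1+i)^n − (1+i)^k] / [(1+i)^n − 1].
(1+0.0051667)^120 = 1.85596324 and (1+0.0051667)^72 = 1.44924437, so the balance is 162,300 × (1.85596324 − 1.44924437) / (1.85596324 − 1) = $77,118.35.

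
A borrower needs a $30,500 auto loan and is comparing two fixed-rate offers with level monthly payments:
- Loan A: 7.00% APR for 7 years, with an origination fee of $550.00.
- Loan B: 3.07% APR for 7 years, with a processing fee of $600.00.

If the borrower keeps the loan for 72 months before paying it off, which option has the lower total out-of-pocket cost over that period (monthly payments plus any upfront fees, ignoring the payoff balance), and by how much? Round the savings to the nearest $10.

Loan B by $4,010

Loan A: at 7.00% the monthly rate is 0.0058333, so the payment is 30,500 × 0.0058333 / (1 − 1.0058333^−84) = $460.33.
Loan B: monthly rate = 3.07%/12 = 0.0025583; payment = 30,500 × 0.0025583 / (1 − (1+0.0025583)^−84) = $403.97.
Over 72 months: Loan A costs 72 × $460.33 + $550.00 = $33,693.76; Loan B costs 72 × $403.97 + $600.00 = $29,685.84.
Loan B is cheaper by $33,693.76 − $29,685.84 = $4,007.92.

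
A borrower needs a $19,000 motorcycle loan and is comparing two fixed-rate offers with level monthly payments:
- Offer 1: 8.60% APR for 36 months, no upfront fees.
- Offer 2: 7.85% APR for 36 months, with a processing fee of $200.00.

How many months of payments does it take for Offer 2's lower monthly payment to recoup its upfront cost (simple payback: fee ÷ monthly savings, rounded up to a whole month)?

Offer 1: at 8.60% the monthly rate is 0.0071667, so the payment is 19,000 × 0.0071667 / (1 − 1.0071667^−36) = $600.66.
Offer 2: at 7.85% the monthly rate is 0.0065417, so the payment is 19,000 × 0.0065417 / (1 − 1.0065417^−36) = $594.08.
Monthly savings = $600.66 − $594.08 = $6.58.
Break-even = $200.00 / $6.58 = 30.40 → 31 months.

31 months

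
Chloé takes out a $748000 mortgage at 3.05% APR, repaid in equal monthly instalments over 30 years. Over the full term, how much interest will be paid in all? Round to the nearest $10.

$394,570

Monthly rate = 3.05%/12 = 0.0025417; payment = 748,000 × 0.0025417 / (1 − (1+0.0025417)^−360) = $3,173.80.
Total paid = 360 × $3,173.80 = $1,142,568.00; interest = $1,142,568.00 − $748,000 = $394,568.00.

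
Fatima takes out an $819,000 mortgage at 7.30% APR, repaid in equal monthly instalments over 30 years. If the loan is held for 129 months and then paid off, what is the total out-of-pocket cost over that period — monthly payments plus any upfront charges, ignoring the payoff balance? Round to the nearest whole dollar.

$724,313

At 7.30% the monthly rate is 0.0060833, so the payment is 819,000 × 0.0060833 / (1 − 1.0060833^−360) = $5,614.83.
Total outlay = 129 × $5,614.83 = $724,313.07.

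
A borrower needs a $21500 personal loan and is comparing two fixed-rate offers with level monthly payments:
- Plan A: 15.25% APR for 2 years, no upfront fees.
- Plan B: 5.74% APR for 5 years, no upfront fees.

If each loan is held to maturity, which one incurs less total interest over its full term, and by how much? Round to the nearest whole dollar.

Plan A: at 15.25% the monthly rate is 0.0127083, so the payment is 21,500 × 0.0127083 / (1 − 1.0127083^−24) = $1,045.02.
Total interest on Plan A = 24 × $1,045.02 − $21,500 = $3,580.48.
Plan B: at 5.74% the monthly rate is 0.0047833, so the payment is 21,500 × 0.0047833 / (1 − 1.0047833^−60) = $413.06.
Total interest on Plan B = 60 × $413.06 − $21,500 = $3,283.60.
Plan B is lower by $296.88.

Plan B by $297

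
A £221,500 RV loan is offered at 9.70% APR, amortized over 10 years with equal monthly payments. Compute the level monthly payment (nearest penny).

Monthly rate = 9.7%/12 = 0.0080833; payment = 221,500 × 0.0080833 / (1 − (1+0.0080833)^−120) = £2,890.47.

£2,890.47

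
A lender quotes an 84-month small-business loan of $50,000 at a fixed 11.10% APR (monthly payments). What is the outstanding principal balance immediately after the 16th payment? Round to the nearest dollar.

With monthly rate i = 11.1%/12 = 0.0092500, the balance after k of n payments is P · [(1+i)^n − (1+i)^k] / [(1+i)^n − 1].
(1+0.0092500)^84 = 2.16718347 and (1+0.0092500)^16 = 1.15872434, so the balance is 50,000 × (2.16718347 − 1.15872434) / (2.16718347 − 1) = $43,200.54.

$43,201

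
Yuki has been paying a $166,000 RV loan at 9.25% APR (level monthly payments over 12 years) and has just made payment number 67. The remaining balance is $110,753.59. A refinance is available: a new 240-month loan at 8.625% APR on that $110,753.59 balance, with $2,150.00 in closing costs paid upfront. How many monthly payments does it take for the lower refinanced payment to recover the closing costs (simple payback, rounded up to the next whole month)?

Current payment = 166,000 × 9.25%/12 / (1 − (1+0.0077083)^−144) = $1,912.58.
Refinanced payment = 110,753.59 × 0.0071875 / (1 − (1+0.0071875)^−240) = $969.93.
Monthly savings = $1,912.58 − $969.93 = $942.65.
Break-even = $2,150.00 / $942.65 = 2.28 → 3 months.

3 months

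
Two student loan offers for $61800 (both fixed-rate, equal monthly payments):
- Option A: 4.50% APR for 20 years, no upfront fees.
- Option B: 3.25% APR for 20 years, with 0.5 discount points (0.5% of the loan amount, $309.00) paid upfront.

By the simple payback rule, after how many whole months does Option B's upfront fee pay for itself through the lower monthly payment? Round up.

8 months

Option A: monthly rate = 4.5%/12 = 0.0037500; payment = 61,800 × 0.0037500 / (1 − (1+0.0037500)^−240) = $390.98.
Option B: at 3.25% the monthly rate is 0.0027083, so the payment is 61,800 × 0.0027083 / (1 − 1.0027083^−240) = $350.53.
Monthly savings = $390.98 − $350.53 = $40.45.
Break-even = $309.00 / $40.45 = 7.64 → 8 months.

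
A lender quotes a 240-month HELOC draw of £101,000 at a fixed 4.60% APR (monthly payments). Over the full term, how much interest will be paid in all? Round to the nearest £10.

At 4.60% the monthly rate is 0.0038333, so the payment is 101,000 × 0.0038333 / (1 − 1.0038333^−240) = £644.44.
Total paid = 240 × £644.44 = £154,665.60; interest = £154,665.60 − £101,000 = £53,665.60.

£53,670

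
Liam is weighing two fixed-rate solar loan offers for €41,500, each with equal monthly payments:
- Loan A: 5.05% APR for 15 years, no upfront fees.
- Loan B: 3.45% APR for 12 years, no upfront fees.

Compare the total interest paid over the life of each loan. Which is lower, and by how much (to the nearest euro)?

Loan A: monthly rate = 5.05%/12 = 0.0042083; payment = 41,500 × 0.0042083 / (1 − (1+0.0042083)^−180) = €329.26.
Total interest on Loan A = 180 × €329.26 − €41,500 = €17,766.80.
Loan B: monthly rate = 3.45%/12 = 0.0028750; payment = 41,500 × 0.0028750 / (1 − (1+0.0028750)^−144) = €352.36.
Total interest on Loan B = 144 × €352.36 − €41,500 = €9,239.84.
Loan B is lower by €8,526.96.

Loan B by €8,527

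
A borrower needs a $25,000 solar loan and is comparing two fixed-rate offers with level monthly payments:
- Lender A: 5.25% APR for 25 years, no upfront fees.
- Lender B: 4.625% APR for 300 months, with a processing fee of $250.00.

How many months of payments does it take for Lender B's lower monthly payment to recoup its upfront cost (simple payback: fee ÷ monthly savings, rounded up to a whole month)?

28 months

Lender A: monthly rate = 5.25%/12 = 0.0043750; payment = 25,000 × 0.0043750 / (1 − (1+0.0043750)^−300) = $149.81.
Lender B: at 4.625% the monthly rate is 0.0038542, so the payment is 25,000 × 0.0038542 / (1 − 1.0038542^−300) = $140.74.
Monthly savings = $149.81 − $140.74 = $9.07.
Break-even = $250.00 / $9.07 = 27.56 → 28 months.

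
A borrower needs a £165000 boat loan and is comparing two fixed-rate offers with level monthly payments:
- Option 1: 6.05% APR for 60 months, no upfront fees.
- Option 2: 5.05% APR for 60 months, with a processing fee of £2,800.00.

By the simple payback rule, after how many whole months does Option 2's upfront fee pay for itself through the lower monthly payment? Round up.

37 months

Option 1: monthly rate = 6.05%/12 = 0.0050417; payment = 165,000 × 0.0050417 / (1 − (1+0.0050417)^−60) = £3,193.75.
Option 2: monthly rate = 5.05%/12 = 0.0042083; payment = 165,000 × 0.0042083 / (1 − (1+0.0042083)^−60) = £3,117.53.
Monthly savings = £3,193.75 − £3,117.53 = £76.22.
Break-even = £2,800.00 / £76.22 = 36.74 → 37 months.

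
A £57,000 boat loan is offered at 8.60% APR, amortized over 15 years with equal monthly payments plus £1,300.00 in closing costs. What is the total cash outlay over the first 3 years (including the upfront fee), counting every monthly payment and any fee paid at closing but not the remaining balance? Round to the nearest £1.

Monthly rate = 8.6%/12 = 0.0071667; payment = 57,000 × 0.0071667 / (1 − (1+0.0071667)^−180) = £564.65.
Total outlay = 36 × £564.65 + £1,300.00 = £21,627.40.

£21,627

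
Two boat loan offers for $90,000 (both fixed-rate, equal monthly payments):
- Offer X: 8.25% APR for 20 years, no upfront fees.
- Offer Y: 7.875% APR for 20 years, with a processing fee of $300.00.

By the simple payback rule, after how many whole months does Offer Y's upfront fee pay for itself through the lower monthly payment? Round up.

Offer X: at 8.25% the monthly rate is 0.0068750, so the payment is 90,000 × 0.0068750 / (1 − 1.0068750^−240) = $766.86.
Offer Y: at 7.875% the monthly rate is 0.0065625, so the payment is 90,000 × 0.0065625 / (1 − 1.0065625^−240) = $745.81.
Monthly savings = $766.86 − $745.81 = $21.05.
Break-even = $300.00 / $21.05 = 14.25 → 15 months.

15 months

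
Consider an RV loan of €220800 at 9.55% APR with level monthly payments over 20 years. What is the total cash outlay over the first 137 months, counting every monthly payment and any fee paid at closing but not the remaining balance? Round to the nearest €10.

Monthly rate = 9.55%/12 = 0.0079583; payment = 220,800 × 0.0079583 / (1 − (1+0.0079583)^−240) = €2,065.36.
Total outlay = 137 × €2,065.36 = €282,954.32.

€282,950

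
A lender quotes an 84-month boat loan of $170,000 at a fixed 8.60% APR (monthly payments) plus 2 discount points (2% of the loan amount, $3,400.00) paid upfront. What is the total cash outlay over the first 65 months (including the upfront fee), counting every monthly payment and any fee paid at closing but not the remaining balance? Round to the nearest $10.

At 8.60% the monthly rate is 0.0071667, so the payment is 170,000 × 0.0071667 / (1 − 1.0071667^−84) = $2,700.76.
Total outlay = 65 × $2,700.76 + $3,400.00 = $178,949.40.

$178,950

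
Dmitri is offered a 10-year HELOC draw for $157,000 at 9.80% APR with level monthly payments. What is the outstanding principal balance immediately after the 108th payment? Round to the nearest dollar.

With monthly rate i = 9.8%/12 = 0.0081667, the balance after k of n payments is P · [(1+i)^n − (1+i)^k] / [(1+i)^n − 1].
(1+0.0081667)^120 = 2.65387275 and (1+0.0081667)^108 = 2.40708865, so the balance is 157,000 × (2.65387275 − 2.40708865) / (2.65387275 − 1) = $23,426.89.

$23,427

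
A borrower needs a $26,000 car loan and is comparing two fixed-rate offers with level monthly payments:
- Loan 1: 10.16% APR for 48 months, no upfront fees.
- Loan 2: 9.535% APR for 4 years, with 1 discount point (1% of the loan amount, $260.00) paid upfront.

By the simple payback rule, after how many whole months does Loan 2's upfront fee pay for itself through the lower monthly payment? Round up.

34 months

Loan 1: monthly rate = 10.16%/12 = 0.0084667; payment = 26,000 × 0.0084667 / (1 − (1+0.0084667)^−48) = $661.43.
Loan 2: monthly rate = 9.535%/12 = 0.0079458; payment = 26,000 × 0.0079458 / (1 − (1+0.0079458)^−48) = $653.64.
Monthly savings = $661.43 − $653.64 = $7.79.
Break-even = $260.00 / $7.79 = 33.38 → 34 months.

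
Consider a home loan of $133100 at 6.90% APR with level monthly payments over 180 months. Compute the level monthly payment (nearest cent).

At 6.90% the monthly rate is 0.0057500, so the payment is 133,100 × 0.0057500 / (1 − 1.0057500^−180) = $1,188.91.

$1,188.91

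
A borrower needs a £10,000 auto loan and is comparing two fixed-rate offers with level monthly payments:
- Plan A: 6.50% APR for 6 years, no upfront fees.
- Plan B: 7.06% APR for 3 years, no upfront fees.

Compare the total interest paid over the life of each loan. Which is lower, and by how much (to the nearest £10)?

Plan A: at 6.50% the monthly rate is 0.0054167, so the payment is 10,000 × 0.0054167 / (1 − 1.0054167^−72) = £168.10.
Total interest on Plan A = 72 × £168.10 − £10,000 = £2,103.20.
Plan B: monthly rate = 7.06%/12 = 0.0058833; payment = 10,000 × 0.0058833 / (1 − (1+0.0058833)^−36) = £309.05.
Total interest on Plan B = 36 × £309.05 − £10,000 = £1,125.80.
Plan B is lower by £977.40.

Plan B by £980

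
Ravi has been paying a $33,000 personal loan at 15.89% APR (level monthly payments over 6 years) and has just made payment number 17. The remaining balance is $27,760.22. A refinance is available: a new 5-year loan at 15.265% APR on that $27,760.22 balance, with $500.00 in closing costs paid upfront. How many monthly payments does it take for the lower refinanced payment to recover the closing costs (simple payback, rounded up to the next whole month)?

11 months

Current payment = 33,000 × 15.89%/12 / (1 − (1+0.0132417)^−72) = $713.83.
Refinanced payment = 27,760.22 × 0.0127208 / (1 − (1+0.0127208)^−60) = $664.28.
Monthly savings = $713.83 − $664.28 = $49.55.
Break-even = $500.00 / $49.55 = 10.09 → 11 months.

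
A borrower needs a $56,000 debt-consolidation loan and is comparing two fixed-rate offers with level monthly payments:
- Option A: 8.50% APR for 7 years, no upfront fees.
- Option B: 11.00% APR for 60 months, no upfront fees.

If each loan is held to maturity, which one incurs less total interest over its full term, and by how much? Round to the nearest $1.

Option B by $1,440

Option A: at 8.50% the monthly rate is 0.0070833, so the payment is 56,000 × 0.0070833 / (1 − 1.0070833^−84) = $886.84.
Total interest on Option A = 84 × $886.84 − $56,000 = $18,494.56.
Option B: monthly rate = 11%/12 = 0.0091667; payment = 56,000 × 0.0091667 / (1 − (1+0.0091667)^−60) = $1,217.58.
Total interest on Option B = 60 × $1,217.58 − $56,000 = $17,054.80.
Option B is lower by $1,439.76.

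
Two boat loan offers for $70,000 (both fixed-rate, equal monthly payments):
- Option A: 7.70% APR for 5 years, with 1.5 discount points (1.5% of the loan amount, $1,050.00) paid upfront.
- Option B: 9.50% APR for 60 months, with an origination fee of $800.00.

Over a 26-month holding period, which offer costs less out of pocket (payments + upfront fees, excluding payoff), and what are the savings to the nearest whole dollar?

Option A: monthly rate = 7.7%/12 = 0.0064167; payment = 70,000 × 0.0064167 / (1 − (1+0.0064167)^−60) = $1,409.32.
Option B: monthly rate = 9.5%/12 = 0.0079167; payment = 70,000 × 0.0079167 / (1 − (1+0.0079167)^−60) = $1,470.13.
Over 26 months: Option A costs 26 × $1,409.32 + $1,050.00 = $37,692.32; Option B costs 26 × $1,470.13 + $800.00 = $39,023.38.
Option A is cheaper by $39,023.38 − $37,692.32 = $1,331.06.

Option A by $1,331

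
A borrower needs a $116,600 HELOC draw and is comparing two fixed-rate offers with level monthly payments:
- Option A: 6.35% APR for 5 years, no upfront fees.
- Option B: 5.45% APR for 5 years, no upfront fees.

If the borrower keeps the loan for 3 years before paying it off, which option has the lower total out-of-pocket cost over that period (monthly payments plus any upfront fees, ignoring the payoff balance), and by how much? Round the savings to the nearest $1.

Option B by $1,754

Option A: monthly rate = 6.35%/12 = 0.0052917; payment = 116,600 × 0.0052917 / (1 − (1+0.0052917)^−60) = $2,273.23.
Option B: at 5.45% the monthly rate is 0.0045417, so the payment is 116,600 × 0.0045417 / (1 − 1.0045417^−60) = $2,224.51.
Over 36 months: Option A costs 36 × $2,273.23 = $81,836.28; Option B costs 36 × $2,224.51 = $80,082.36.
Option B is cheaper by $81,836.28 − $80,082.36 = $1,753.92.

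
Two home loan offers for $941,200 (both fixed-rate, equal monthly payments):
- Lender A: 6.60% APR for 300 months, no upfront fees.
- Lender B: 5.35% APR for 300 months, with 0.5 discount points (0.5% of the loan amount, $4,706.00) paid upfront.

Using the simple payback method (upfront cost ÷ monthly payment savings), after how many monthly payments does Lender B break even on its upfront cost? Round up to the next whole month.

Lender A: monthly rate = 6.6%/12 = 0.0055000; payment = 941,200 × 0.0055000 / (1 − (1+0.0055000)^−300) = $6,413.99.
Lender B: monthly rate = 5.35%/12 = 0.0044583; payment = 941,200 × 0.0044583 / (1 − (1+0.0044583)^−300) = $5,695.78.
Monthly savings = $6,413.99 − $5,695.78 = $718.21.
Break-even = $4,706.00 / $718.21 = 6.55 → 7 months.

7 months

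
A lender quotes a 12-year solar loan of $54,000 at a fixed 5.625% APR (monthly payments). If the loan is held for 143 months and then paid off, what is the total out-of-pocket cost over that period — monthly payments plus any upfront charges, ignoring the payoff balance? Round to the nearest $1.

Monthly rate = 5.625%/12 = 0.0046875; payment = 54,000 × 0.0046875 / (1 − (1+0.0046875)^−144) = $516.54.
Total outlay = 143 × $516.54 = $73,865.22.

$73,865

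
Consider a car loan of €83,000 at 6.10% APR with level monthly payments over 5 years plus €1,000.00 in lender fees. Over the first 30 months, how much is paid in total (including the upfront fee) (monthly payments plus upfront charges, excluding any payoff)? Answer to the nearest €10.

€49,250

At 6.10% the monthly rate is 0.0050833, so the payment is 83,000 × 0.0050833 / (1 − 1.0050833^−60) = €1,608.48.
Total outlay = 30 × €1,608.48 + €1,000.00 = €49,254.40.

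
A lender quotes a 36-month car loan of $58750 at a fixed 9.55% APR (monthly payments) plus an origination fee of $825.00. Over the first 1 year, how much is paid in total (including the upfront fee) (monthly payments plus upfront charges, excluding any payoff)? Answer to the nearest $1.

At 9.55% the monthly rate is 0.0079583, so the payment is 58,750 × 0.0079583 / (1 − 1.0079583^−36) = $1,883.31.
Total outlay = 12 × $1,883.31 + $825.00 = $23,424.72.

$23,425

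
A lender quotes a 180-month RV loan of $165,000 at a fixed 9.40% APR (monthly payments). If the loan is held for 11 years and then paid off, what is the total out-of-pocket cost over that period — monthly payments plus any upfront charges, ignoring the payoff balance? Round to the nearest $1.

Monthly rate = 9.4%/12 = 0.0078333; payment = 165,000 × 0.0078333 / (1 − (1+0.0078333)^−180) = $1,713.03.
Total outlay = 132 × $1,713.03 = $226,119.96.

$226,120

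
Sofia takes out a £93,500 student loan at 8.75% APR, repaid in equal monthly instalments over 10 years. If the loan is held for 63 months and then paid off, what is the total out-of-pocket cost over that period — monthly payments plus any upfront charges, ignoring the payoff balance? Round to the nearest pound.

£73,824

At 8.75% the monthly rate is 0.0072917, so the payment is 93,500 × 0.0072917 / (1 − 1.0072917^−120) = £1,171.81.
Total outlay = 63 × £1,171.81 = £73,824.03.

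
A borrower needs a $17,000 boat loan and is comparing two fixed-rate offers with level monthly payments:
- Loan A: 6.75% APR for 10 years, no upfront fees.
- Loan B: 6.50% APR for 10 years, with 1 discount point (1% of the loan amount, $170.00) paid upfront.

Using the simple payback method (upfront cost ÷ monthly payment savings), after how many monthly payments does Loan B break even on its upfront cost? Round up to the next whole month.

Loan A: monthly rate = 6.75%/12 = 0.0056250; payment = 17,000 × 0.0056250 / (1 − (1+0.0056250)^−120) = $195.20.
Loan B: at 6.50% the monthly rate is 0.0054167, so the payment is 17,000 × 0.0054167 / (1 − 1.0054167^−120) = $193.03.
Monthly savings = $195.20 − $193.03 = $2.17.
Break-even = $170.00 / $2.17 = 78.34 → 79 months.

79 months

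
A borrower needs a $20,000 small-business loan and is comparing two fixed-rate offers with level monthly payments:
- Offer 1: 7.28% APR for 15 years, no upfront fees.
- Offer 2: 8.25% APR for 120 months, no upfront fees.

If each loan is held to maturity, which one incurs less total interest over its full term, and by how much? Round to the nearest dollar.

Offer 2 by $3,487

Offer 1: at 7.28% the monthly rate is 0.0060667, so the payment is 20,000 × 0.0060667 / (1 − 1.0060667^−180) = $182.91.
Total interest on Offer 1 = 180 × $182.91 − $20,000 = $12,923.80.
Offer 2: monthly rate = 8.25%/12 = 0.0068750; payment = 20,000 × 0.0068750 / (1 − (1+0.0068750)^−120) = $245.31.
Total interest on Offer 2 = 120 × $245.31 − $20,000 = $9,437.20.
Offer 2 is lower by $3,486.60.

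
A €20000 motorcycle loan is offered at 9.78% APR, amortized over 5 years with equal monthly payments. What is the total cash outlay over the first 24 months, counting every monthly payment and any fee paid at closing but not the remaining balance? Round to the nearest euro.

At 9.78% the monthly rate is 0.0081500, so the payment is 20,000 × 0.0081500 / (1 − 1.0081500^−60) = €422.78.
Total outlay = 24 × €422.78 = €10,146.72.

€10,147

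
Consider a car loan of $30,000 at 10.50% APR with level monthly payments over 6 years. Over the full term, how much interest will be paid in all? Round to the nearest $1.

At 10.50% the monthly rate is 0.0087500, so the payment is 30,000 × 0.0087500 / (1 − 1.0087500^−72) = $563.37.
Total paid = 72 × $563.37 = $40,562.64; interest = $40,562.64 − $30,000 = $10,562.64.

$10,563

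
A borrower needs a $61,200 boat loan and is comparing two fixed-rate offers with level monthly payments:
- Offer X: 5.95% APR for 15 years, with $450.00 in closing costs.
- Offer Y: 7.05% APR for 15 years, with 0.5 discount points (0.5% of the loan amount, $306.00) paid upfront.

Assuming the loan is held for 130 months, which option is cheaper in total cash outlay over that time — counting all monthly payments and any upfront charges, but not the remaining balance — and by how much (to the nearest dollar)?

Offer X: at 5.95% the monthly rate is 0.0049583, so the payment is 61,200 × 0.0049583 / (1 − 1.0049583^−180) = $514.79.
Offer Y: monthly rate = 7.05%/12 = 0.0058750; payment = 61,200 × 0.0058750 / (1 − (1+0.0058750)^−180) = $551.80.
Over 130 months: Offer X costs 130 × $514.79 + $450.00 = $67,372.70; Offer Y costs 130 × $551.80 + $306.00 = $72,040.00.
Offer X is cheaper by $72,040.00 − $67,372.70 = $4,667.30.

Offer X by $4,667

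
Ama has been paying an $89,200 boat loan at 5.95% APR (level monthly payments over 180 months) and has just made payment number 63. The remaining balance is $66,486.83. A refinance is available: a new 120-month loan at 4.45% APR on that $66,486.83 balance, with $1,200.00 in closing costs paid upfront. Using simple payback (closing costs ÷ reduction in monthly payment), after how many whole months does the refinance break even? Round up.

Current payment = 89,200 × 5.95%/12 / (1 − (1+0.0049583)^−180) = $750.31.
Refinanced payment = 66,486.83 × 0.0037083 / (1 − (1+0.0037083)^−120) = $687.46.
Monthly savings = $750.31 − $687.46 = $62.85.
Break-even = $1,200.00 / $62.85 = 19.09 → 20 months.

20 months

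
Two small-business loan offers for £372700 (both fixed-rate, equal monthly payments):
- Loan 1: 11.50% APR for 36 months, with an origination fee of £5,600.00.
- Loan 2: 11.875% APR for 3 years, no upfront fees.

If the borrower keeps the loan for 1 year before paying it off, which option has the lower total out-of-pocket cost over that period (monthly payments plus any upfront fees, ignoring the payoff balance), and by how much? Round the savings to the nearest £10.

Loan 1: at 11.50% the monthly rate is 0.0095833, so the payment is 372,700 × 0.0095833 / (1 − 1.0095833^−36) = £12,290.16.
Loan 2: monthly rate = 11.875%/12 = 0.0098958; payment = 372,700 × 0.0098958 / (1 − (1+0.0098958)^−36) = £12,356.73.
Over 12 months: Loan 1 costs 12 × £12,290.16 + £5,600.00 = £153,081.92; Loan 2 costs 12 × £12,356.73 = £148,280.76.
Loan 2 is cheaper by £153,081.92 − £148,280.76 = £4,801.16.

Loan 2 by £4,800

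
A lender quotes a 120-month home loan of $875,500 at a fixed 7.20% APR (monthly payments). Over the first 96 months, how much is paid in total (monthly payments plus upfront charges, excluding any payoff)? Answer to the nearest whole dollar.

Monthly rate = 7.2%/12 = 0.0060000; payment = 875,500 × 0.0060000 / (1 − (1+0.0060000)^−120) = $10,255.77.
Total outlay = 96 × $10,255.77 = $984,553.92.

$984,554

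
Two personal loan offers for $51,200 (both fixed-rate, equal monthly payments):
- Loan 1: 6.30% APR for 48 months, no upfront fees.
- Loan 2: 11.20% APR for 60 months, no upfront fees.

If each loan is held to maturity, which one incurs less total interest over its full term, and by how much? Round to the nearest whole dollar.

Loan 1: at 6.30% the monthly rate is 0.0052500, so the payment is 51,200 × 0.0052500 / (1 − 1.0052500^−48) = $1,209.49.
Total interest on Loan 1 = 48 × $1,209.49 − $51,200 = $6,855.52.
Loan 2: at 11.20% the monthly rate is 0.0093333, so the payment is 51,200 × 0.0093333 / (1 − 1.0093333^−60) = $1,118.33.
Total interest on Loan 2 = 60 × $1,118.33 − $51,200 = $15,899.80.
Loan 1 is lower by $9,044.28.

Loan 1 by $9,044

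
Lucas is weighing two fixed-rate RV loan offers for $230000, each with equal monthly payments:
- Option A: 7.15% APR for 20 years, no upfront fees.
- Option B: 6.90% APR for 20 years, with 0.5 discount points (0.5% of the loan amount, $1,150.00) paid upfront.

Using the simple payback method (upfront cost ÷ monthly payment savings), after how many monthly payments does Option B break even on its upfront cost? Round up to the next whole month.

34 months

Option A: monthly rate = 7.15%/12 = 0.0059583; payment = 230,000 × 0.0059583 / (1 − (1+0.0059583)^−240) = $1,803.95.
Option B: monthly rate = 6.9%/12 = 0.0057500; payment = 230,000 × 0.0057500 / (1 − (1+0.0057500)^−240) = $1,769.41.
Monthly savings = $1,803.95 − $1,769.41 = $34.54.
Break-even = $1,150.00 / $34.54 = 33.29 → 34 months.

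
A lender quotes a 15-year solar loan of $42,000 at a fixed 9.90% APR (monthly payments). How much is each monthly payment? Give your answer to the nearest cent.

$448.77

Monthly rate = 9.9%/12 = 0.0082500; payment = 42,000 × 0.0082500 / (1 − (1+0.0082500)^−180) = $448.77.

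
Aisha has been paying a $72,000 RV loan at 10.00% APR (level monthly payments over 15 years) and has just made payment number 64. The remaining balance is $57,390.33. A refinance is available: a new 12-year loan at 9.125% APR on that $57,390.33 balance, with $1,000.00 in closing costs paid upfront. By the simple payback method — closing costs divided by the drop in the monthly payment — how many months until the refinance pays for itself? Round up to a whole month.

9 months

Current payment = 72,000 × 10%/12 / (1 − (1+0.0083333)^−180) = $773.72.
Refinanced payment = 57,390.33 × 0.0076042 / (1 − (1+0.0076042)^−144) = $657.17.
Monthly savings = $773.72 − $657.17 = $116.55.
Break-even = $1,000.00 / $116.55 = 8.58 → 9 months.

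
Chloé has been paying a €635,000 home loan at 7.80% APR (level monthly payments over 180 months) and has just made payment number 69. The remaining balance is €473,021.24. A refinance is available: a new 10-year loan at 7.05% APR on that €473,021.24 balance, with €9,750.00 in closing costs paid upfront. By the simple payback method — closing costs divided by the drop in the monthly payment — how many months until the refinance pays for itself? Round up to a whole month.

20 months

Current payment = 635,000 × 7.8%/12 / (1 − (1+0.0065000)^−180) = €5,995.30.
Refinanced payment = 473,021.24 × 0.0058750 / (1 − (1+0.0058750)^−120) = €5,504.37.
Monthly savings = €5,995.30 − €5,504.37 = €490.93.
Break-even = €9,750.00 / €490.93 = 19.86 → 20 months.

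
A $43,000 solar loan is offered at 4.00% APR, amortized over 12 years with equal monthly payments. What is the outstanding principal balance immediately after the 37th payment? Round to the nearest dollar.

$33,835

With monthly rate i = 4%/12 = 0.0033333, the balance after k of n payments is P · [(1+i)^n − (1+i)^k] / [(1+i)^n − 1].
(1+0.0033333)^144 = 1.61478492 and (1+0.0033333)^37 = 1.13102945, so the balance is 43,000 × (1.61478492 − 1.13102945) / (1.61478492 − 1) = $33,835.39.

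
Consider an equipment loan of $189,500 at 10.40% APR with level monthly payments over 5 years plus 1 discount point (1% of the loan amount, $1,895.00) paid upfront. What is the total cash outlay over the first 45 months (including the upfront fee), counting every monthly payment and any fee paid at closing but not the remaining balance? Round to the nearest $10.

$184,760

Monthly rate = 10.4%/12 = 0.0086667; payment = 189,500 × 0.0086667 / (1 − (1+0.0086667)^−60) = $4,063.71.
Total outlay = 45 × $4,063.71 + $1,895.00 = $184,761.95.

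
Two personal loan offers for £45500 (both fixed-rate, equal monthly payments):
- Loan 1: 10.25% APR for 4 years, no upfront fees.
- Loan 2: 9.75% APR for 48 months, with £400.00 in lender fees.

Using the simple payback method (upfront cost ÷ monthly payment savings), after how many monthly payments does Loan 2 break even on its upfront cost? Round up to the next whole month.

37 months

Loan 1: at 10.25% the monthly rate is 0.0085417, so the payment is 45,500 × 0.0085417 / (1 − 1.0085417^−48) = £1,159.47.
Loan 2: at 9.75% the monthly rate is 0.0081250, so the payment is 45,500 × 0.0081250 / (1 − 1.0081250^−48) = £1,148.54.
Monthly savings = £1,159.47 − £1,148.54 = £10.93.
Break-even = £400.00 / £10.93 = 36.60 → 37 months.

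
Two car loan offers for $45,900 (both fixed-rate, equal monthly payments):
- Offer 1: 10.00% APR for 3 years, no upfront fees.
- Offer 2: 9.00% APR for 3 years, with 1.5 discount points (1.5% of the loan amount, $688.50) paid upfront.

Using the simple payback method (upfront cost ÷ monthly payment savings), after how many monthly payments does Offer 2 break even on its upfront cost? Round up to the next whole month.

33 months

Offer 1: monthly rate = 10%/12 = 0.0083333; payment = 45,900 × 0.0083333 / (1 − (1+0.0083333)^−36) = $1,481.06.
Offer 2: at 9.00% the monthly rate is 0.0075000, so the payment is 45,900 × 0.0075000 / (1 − 1.0075000^−36) = $1,459.61.
Monthly savings = $1,481.06 − $1,459.61 = $21.45.
Break-even = $688.50 / $21.45 = 32.10 → 33 months.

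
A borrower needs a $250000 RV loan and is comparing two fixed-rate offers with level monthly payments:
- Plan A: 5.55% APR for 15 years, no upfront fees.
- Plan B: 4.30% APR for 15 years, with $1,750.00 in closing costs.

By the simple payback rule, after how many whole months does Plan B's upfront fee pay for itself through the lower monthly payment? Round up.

Plan A: at 5.55% the monthly rate is 0.0046250, so the payment is 250,000 × 0.0046250 / (1 − 1.0046250^−180) = $2,049.35.
Plan B: at 4.30% the monthly rate is 0.0035833, so the payment is 250,000 × 0.0035833 / (1 − 1.0035833^−180) = $1,887.03.
Monthly savings = $2,049.35 − $1,887.03 = $162.32.
Break-even = $1,750.00 / $162.32 = 10.78 → 11 months.

11 months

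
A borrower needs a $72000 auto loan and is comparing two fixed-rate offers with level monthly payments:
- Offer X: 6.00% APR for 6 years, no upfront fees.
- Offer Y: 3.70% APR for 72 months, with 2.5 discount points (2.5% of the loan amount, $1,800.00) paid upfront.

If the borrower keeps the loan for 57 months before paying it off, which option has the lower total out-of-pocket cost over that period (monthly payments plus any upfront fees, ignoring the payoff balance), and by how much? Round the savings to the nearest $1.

Offer X: at 6.00% the monthly rate is 0.0050000, so the payment is 72,000 × 0.0050000 / (1 − 1.0050000^−72) = $1,193.25.
Offer Y: at 3.70% the monthly rate is 0.0030833, so the payment is 72,000 × 0.0030833 / (1 − 1.0030833^−72) = $1,116.64.
Over 57 months: Offer X costs 57 × $1,193.25 = $68,015.25; Offer Y costs 57 × $1,116.64 + $1,800.00 = $65,448.48.
Offer Y is cheaper by $68,015.25 − $65,448.48 = $2,566.77.

Offer Y by $2,567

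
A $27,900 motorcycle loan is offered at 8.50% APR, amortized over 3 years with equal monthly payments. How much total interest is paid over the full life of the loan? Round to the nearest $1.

Monthly rate = 8.5%/12 = 0.0070833; payment = 27,900 × 0.0070833 / (1 − (1+0.0070833)^−36) = $880.73.
Total paid = 36 × $880.73 = $31,706.28; interest = $31,706.28 − $27,900 = $3,806.28.

$3,806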